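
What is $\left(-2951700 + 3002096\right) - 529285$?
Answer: $-478889$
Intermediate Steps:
$\left(-2951700 + 3002096\right) - 529285 = 50396 + \left(-904442 + 375157\right) = 50396 - 529285 = -478889$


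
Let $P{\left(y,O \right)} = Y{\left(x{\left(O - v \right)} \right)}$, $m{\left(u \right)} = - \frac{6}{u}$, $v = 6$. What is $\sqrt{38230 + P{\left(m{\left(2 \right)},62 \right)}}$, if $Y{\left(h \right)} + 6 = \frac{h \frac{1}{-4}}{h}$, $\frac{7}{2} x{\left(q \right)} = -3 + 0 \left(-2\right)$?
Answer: $\frac{\sqrt{152895}}{2} \approx 195.51$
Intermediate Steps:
$x{\left(q \right)} = - \frac{6}{7}$ ($x{\left(q \right)} = \frac{2 \left(-3 + 0 \left(-2\right)\right)}{7} = \frac{2 \left(-3 + 0\right)}{7} = \frac{2}{7} \left(-3\right) = - \frac{6}{7}$)
$Y{\left(h \right)} = - \frac{25}{4}$ ($Y{\left(h \right)} = -6 + \frac{h \frac{1}{-4}}{h} = -6 + \frac{h \left(- \frac{1}{4}\right)}{h} = -6 + \frac{\left(- \frac{1}{4}\right) h}{h} = -6 - \frac{1}{4} = - \frac{25}{4}$)
$P{\left(y,O \right)} = - \frac{25}{4}$
$\sqrt{38230 + P{\left(m{\left(2 \right)},62 \right)}} = \sqrt{38230 - \frac{25}{4}} = \sqrt{\frac{152895}{4}} = \frac{\sqrt{152895}}{2}$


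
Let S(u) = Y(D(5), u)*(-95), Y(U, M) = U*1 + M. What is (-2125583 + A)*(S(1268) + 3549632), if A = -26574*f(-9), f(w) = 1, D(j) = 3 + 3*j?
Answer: -7376436335534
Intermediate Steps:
Y(U, M) = M + U (Y(U, M) = U + M = M + U)
A = -26574 (A = -26574*1 = -26574)
S(u) = -1710 - 95*u (S(u) = (u + (3 + 3*5))*(-95) = (u + (3 + 15))*(-95) = (u + 18)*(-95) = (18 + u)*(-95) = -1710 - 95*u)
(-2125583 + A)*(S(1268) + 3549632) = (-2125583 - 26574)*((-1710 - 95*1268) + 3549632) = -2152157*((-1710 - 120460) + 3549632) = -2152157*(-122170 + 3549632) = -2152157*3427462 = -7376436335534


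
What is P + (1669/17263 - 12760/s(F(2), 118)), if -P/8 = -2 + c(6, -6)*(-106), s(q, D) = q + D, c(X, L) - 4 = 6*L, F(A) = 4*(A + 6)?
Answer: -7044590953/258945 ≈ -27205.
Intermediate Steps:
F(A) = 24 + 4*A (F(A) = 4*(6 + A) = 24 + 4*A)
c(X, L) = 4 + 6*L
s(q, D) = D + q
P = -27120 (P = -8*(-2 + (4 + 6*(-6))*(-106)) = -8*(-2 + (4 - 36)*(-106)) = -8*(-2 - 32*(-106)) = -8*(-2 + 3392) = -8*3390 = -27120)
P + (1669/17263 - 12760/s(F(2), 118)) = -27120 + (1669/17263 - 12760/(118 + (24 + 4*2))) = -27120 + (1669*(1/17263) - 12760/(118 + (24 + 8))) = -27120 + (1669/17263 - 12760/(118 + 32)) = -27120 + (1669/17263 - 12760/150) = -27120 + (1669/17263 - 12760*1/150) = -27120 + (1669/17263 - 1276/15) = -27120 - 22002553/258945 = -7044590953/258945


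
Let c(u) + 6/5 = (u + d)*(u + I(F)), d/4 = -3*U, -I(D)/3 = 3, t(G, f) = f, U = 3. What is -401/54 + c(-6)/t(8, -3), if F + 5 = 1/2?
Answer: -58597/270 ≈ -217.03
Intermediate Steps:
F = -9/2 (F = -5 + 1/2 = -5 + ½ = -9/2 ≈ -4.5000)
I(D) = -9 (I(D) = -3*3 = -9)
d = -36 (d = 4*(-3*3) = 4*(-9) = -36)
c(u) = -6/5 + (-36 + u)*(-9 + u) (c(u) = -6/5 + (u - 36)*(u - 9) = -6/5 + (-36 + u)*(-9 + u))
-401/54 + c(-6)/t(8, -3) = -401/54 + (1614/5 + (-6)² - 45*(-6))/(-3) = -401*1/54 + (1614/5 + 36 + 270)*(-⅓) = -401/54 + (3144/5)*(-⅓) = -401/54 - 1048/5 = -58597/270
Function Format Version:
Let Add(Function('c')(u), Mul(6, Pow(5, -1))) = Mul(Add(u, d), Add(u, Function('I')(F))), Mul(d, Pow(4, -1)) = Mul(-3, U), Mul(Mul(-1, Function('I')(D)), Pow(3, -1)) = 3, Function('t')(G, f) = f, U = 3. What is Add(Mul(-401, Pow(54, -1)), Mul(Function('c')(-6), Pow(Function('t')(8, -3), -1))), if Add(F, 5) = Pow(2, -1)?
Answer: Rational(-58597, 270) ≈ -217.03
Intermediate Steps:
F = Rational(-9, 2) (F = Add(-5, Pow(2, -1)) = Add(-5, Rational(1, 2)) = Rational(-9, 2) ≈ -4.5000)
Function('I')(D) = -9 (Function('I')(D) = Mul(-3, 3) = -9)
d = -36 (d = Mul(4, Mul(-3, 3)) = Mul(4, -9) = -36)
Function('c')(u) = Add(Rational(-6, 5), Mul(Add(-36, u), Add(-9, u))) (Function('c')(u) = Add(Rational(-6, 5), Mul(Add(u, -36), Add(u, -9))) = Add(Rational(-6, 5), Mul(Add(-36, u), Add(-9, u))))
Add(Mul(-401, Pow(54, -1)), Mul(Function('c')(-6), Pow(Function('t')(8, -3), -1))) = Add(Mul(-401, Pow(54, -1)), Mul(Add(Rational(1614, 5), Pow(-6, 2), Mul(-45, -6)), Pow(-3, -1))) = Add(Mul(-401, Rational(1, 54)), Mul(Add(Rational(1614, 5), 36, 270), Rational(-1, 3))) = Add(Rational(-401, 54), Mul(Rational(3144, 5), Rational(-1, 3))) = Add(Rational(-401, 54), Rational(-1048, 5)) = Rational(-58597, 270)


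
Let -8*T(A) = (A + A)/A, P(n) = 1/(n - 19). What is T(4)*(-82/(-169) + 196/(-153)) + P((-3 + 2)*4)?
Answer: 184933/1189422 ≈ 0.15548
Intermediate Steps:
P(n) = 1/(-19 + n)
T(A) = -1/4 (T(A) = -(A + A)/(8*A) = -2*A/(8*A) = -1/8*2 = -1/4)
T(4)*(-82/(-169) + 196/(-153)) + P((-3 + 2)*4) = -(-82/(-169) + 196/(-153))/4 + 1/(-19 + (-3 + 2)*4) = -(-82*(-1/169) + 196*(-1/153))/4 + 1/(-19 - 1*4) = -(82/169 - 196/153)/4 + 1/(-19 - 4) = -1/4*(-20578/25857) + 1/(-23) = 10289/51714 - 1/23 = 184933/1189422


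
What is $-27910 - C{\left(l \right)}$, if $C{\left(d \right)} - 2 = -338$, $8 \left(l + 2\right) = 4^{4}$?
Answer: $-27574$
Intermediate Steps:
$l = 30$ ($l = -2 + \frac{4^{4}}{8} = -2 + \frac{1}{8} \cdot 256 = -2 + 32 = 30$)
$C{\left(d \right)} = -336$ ($C{\left(d \right)} = 2 - 338 = -336$)
$-27910 - C{\left(l \right)} = -27910 - -336 = -27910 + 336 = -27574$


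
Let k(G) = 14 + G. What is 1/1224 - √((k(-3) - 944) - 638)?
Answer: 1/1224 - I*√1571 ≈ 0.00081699 - 39.636*I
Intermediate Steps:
1/1224 - √((k(-3) - 944) - 638) = 1/1224 - √(((14 - 3) - 944) - 638) = 1/1224 - √((11 - 944) - 638) = 1/1224 - √(-933 - 638) = 1/1224 - √(-1571) = 1/1224 - I*√1571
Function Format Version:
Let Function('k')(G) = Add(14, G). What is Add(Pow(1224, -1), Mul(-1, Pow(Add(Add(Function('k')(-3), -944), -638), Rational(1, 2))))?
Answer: Add(Rational(1, 1224), Mul(-1, I, Pow(1571, Rational(1, 2)))) ≈ Add(0.00081699, Mul(-39.636, I))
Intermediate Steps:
Add(Pow(1224, -1), Mul(-1, Pow(Add(Add(Function('k')(-3), -944), -638), Rational(1, 2)))) = Add(Pow(1224, -1), Mul(-1, Pow(Add(Add(Add(14, -3), -944), -638), Rational(1, 2)))) = Add(Rational(1, 1224), Mul(-1, Pow(Add(Add(11, -944), -638), Rational(1, 2)))) = Add(Rational(1, 1224), Mul(-1, Pow(Add(-933, -638), Rational(1, 2)))) = Add(Rational(1, 1224), Mul(-1, Pow(-1571, Rational(1, 2)))) = Add(Rational(1, 1224), Mul(-1, Mul(I, Pow(1571, Rational(1, 2))))) = Add(Rational(1, 1224), Mul(-1, I, Pow(1571, Rational(1, 2))))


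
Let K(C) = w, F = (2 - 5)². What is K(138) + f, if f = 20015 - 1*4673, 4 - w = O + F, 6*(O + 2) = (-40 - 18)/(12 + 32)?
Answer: 2024777/132 ≈ 15339.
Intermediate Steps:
O = -293/132 (O = -2 + ((-40 - 18)/(12 + 32))/6 = -2 + (-58/44)/6 = -2 + (-58*1/44)/6 = -2 + (⅙)*(-29/22) = -2 - 29/132 = -293/132 ≈ -2.2197)
F = 9 (F = (-3)² = 9)
w = -367/132 (w = 4 - (-293/132 + 9) = 4 - 1*895/132 = 4 - 895/132 = -367/132 ≈ -2.7803)
f = 15342 (f = 20015 - 4673 = 15342)
K(C) = -367/132
K(138) + f = -367/132 + 15342 = 2024777/132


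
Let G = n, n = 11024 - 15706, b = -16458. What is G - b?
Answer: 11776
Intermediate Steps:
n = -4682
G = -4682
G - b = -4682 - 1*(-16458) = -4682 + 16458 = 11776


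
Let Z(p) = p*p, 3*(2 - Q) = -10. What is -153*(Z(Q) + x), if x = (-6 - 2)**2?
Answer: -14144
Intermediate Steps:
Q = 16/3 (Q = 2 - 1/3*(-10) = 2 + 10/3 = 16/3 ≈ 5.3333)
Z(p) = p**2
x = 64 (x = (-8)**2 = 64)
-153*(Z(Q) + x) = -153*((16/3)**2 + 64) = -153*(256/9 + 64) = -153*832/9 = -14144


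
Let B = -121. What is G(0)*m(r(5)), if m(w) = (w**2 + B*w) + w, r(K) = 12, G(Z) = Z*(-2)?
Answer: 0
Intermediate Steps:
G(Z) = -2*Z
m(w) = w**2 - 120*w (m(w) = (w**2 - 121*w) + w = w**2 - 120*w)
G(0)*m(r(5)) = (-2*0)*(12*(-120 + 12)) = 0*(12*(-108)) = 0*(-1296) = 0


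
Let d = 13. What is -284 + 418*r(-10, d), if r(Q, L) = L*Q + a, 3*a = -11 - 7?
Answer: -57132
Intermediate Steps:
a = -6 (a = (-11 - 7)/3 = (1/3)*(-18) = -6)
r(Q, L) = -6 + L*Q (r(Q, L) = L*Q - 6 = -6 + L*Q)
-284 + 418*r(-10, d) = -284 + 418*(-6 + 13*(-10)) = -284 + 418*(-6 - 130) = -284 + 418*(-136) = -284 - 56848 = -57132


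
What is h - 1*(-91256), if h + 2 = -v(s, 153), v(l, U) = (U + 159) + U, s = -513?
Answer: 90789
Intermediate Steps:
v(l, U) = 159 + 2*U (v(l, U) = (159 + U) + U = 159 + 2*U)
h = -467 (h = -2 - (159 + 2*153) = -2 - (159 + 306) = -2 - 1*465 = -2 - 465 = -467)
h - 1*(-91256) = -467 - 1*(-91256) = -467 + 91256 = 90789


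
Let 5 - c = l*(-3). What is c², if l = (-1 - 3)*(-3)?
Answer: 1681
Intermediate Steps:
l = 12 (l = -4*(-3) = 12)
c = 41 (c = 5 - 12*(-3) = 5 - 1*(-36) = 5 + 36 = 41)
c² = 41² = 1681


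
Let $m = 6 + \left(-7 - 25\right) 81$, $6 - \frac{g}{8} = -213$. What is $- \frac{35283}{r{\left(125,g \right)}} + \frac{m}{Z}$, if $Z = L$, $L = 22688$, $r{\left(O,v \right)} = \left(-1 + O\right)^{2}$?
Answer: $- \frac{6564555}{2725396} \approx -2.4087$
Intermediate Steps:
$g = 1752$ ($g = 48 - -1704 = 48 + 1704 = 1752$)
$Z = 22688$
$m = -2586$ ($m = 6 - 2592 = -2586$)
$- \frac{35283}{r{\left(125,g \right)}} + \frac{m}{Z} = - \frac{35283}{\left(-1 + 125\right)^{2}} - \frac{2586}{22688} = - \frac{35283}{124^{2}} - \frac{1293}{11344} = - \frac{35283}{15376} - \frac{1293}{11344} = - \frac{6564555}{2725396}$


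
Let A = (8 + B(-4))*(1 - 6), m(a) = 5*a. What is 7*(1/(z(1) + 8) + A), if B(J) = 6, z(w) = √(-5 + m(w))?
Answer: -3913/8 ≈ -489.13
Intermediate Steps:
z(w) = √(-5 + 5*w)
A = -70 (A = (8 + 6)*(1 - 6) = 14*(-5) = -70)
7*(1/(z(1) + 8) + A) = 7*(1/(√(-5 + 5*1) + 8) - 70) = 7*(1/(√(-5 + 5) + 8) - 70) = 7*(1/(√0 + 8) - 70) = 7*(1/(0 + 8) - 70) = 7*(1/8 - 70) = 7*(⅛ - 70) = 7*(-559/8) = -3913/8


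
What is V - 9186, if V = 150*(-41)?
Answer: -15336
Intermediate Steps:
V = -6150
V - 9186 = -6150 - 9186 = -15336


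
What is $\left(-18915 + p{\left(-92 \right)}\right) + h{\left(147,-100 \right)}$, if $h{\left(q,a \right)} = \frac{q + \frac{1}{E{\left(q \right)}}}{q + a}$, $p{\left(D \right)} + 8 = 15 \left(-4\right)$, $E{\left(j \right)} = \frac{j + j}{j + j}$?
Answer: $- \frac{892053}{47} \approx -18980.0$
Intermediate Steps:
$E{\left(j \right)} = 1$ ($E{\left(j \right)} = \frac{2 j}{2 j} = 2 j \frac{1}{2 j} = 1$)
$p{\left(D \right)} = -68$ ($p{\left(D \right)} = -8 + 15 \left(-4\right) = -8 - 60 = -68$)
$h{\left(q,a \right)} = \frac{1 + q}{a + q}$ ($h{\left(q,a \right)} = \frac{q + 1^{-1}}{q + a} = \frac{q + 1}{a + q} = \frac{1 + q}{a + q}$)
$\left(-18915 + p{\left(-92 \right)}\right) + h{\left(147,-100 \right)} = \left(-18915 - 68\right) + \frac{1 + 147}{-100 + 147} = -18983 + \frac{1}{47} \cdot 148 = -18983 + \frac{148}{47} = - \frac{892053}{47}$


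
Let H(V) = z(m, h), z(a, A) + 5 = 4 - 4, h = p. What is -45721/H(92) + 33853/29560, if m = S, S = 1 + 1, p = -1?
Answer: 54067281/5912 ≈ 9145.3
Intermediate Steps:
h = -1
S = 2
m = 2
z(a, A) = -5 (z(a, A) = -5 + (4 - 4) = -5 + 0 = -5)
H(V) = -5
-45721/H(92) + 33853/29560 = -45721/(-5) + 33853/29560 = -45721*(-1/5) + 33853*(1/29560) = 45721/5 + 33853/29560 = 54067281/5912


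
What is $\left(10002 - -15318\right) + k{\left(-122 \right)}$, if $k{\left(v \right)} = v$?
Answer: $25198$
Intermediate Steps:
$\left(10002 - -15318\right) + k{\left(-122 \right)} = \left(10002 - -15318\right) - 122 = \left(10002 + 15318\right) - 122 = 25320 - 122 = 25198$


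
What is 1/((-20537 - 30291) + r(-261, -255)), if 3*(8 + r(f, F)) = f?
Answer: -1/50923 ≈ -1.9637e-5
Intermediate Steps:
r(f, F) = -8 + f/3
1/((-20537 - 30291) + r(-261, -255)) = 1/((-20537 - 30291) + (-8 + (1/3)*(-261))) = 1/(-50828 + (-8 - 87)) = 1/(-50828 - 95) = 1/(-50923) = -1/50923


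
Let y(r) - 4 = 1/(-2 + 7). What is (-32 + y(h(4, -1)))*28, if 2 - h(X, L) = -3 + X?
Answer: -3892/5 ≈ -778.40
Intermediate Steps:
h(X, L) = 5 - X (h(X, L) = 2 - (-3 + X) = 2 + (3 - X) = 5 - X)
y(r) = 21/5 (y(r) = 4 + 1/(-2 + 7) = 4 + 1/5 = 4 + ⅕ = 21/5)
(-32 + y(h(4, -1)))*28 = (-32 + 21/5)*28 = -139/5*28 = -3892/5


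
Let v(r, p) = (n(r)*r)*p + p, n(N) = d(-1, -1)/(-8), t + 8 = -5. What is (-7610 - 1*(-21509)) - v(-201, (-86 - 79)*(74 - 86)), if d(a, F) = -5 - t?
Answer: -386061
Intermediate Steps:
t = -13 (t = -8 - 5 = -13)
d(a, F) = 8 (d(a, F) = -5 - 1*(-13) = -5 + 13 = 8)
n(N) = -1 (n(N) = 8/(-8) = 8*(-1/8) = -1)
v(r, p) = p - p*r (v(r, p) = (-r)*p + p = -p*r + p = p - p*r)
(-7610 - 1*(-21509)) - v(-201, (-86 - 79)*(74 - 86)) = (-7610 - 1*(-21509)) - (-86 - 79)*(74 - 86)*(1 - 1*(-201)) = (-7610 + 21509) - (-165*(-12))*(1 + 201) = 13899 - 1980*202 = 13899 - 1*399960 = 13899 - 399960 = -386061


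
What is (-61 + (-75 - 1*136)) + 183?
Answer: -89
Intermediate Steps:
(-61 + (-75 - 1*136)) + 183 = (-61 + (-75 - 136)) + 183 = (-61 - 211) + 183 = -272 + 183 = -89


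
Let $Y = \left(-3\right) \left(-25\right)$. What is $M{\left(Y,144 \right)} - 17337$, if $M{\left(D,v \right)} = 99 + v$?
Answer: $-17094$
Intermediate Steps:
$Y = 75$
$M{\left(Y,144 \right)} - 17337 = \left(99 + 144\right) - 17337 = 243 - 17337 = -17094$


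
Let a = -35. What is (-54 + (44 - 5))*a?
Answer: 525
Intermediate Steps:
(-54 + (44 - 5))*a = (-54 + (44 - 5))*(-35) = (-54 + 39)*(-35) = -15*(-35) = 525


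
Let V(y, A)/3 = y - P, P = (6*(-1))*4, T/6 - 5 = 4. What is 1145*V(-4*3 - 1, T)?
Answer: 37785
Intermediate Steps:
T = 54 (T = 30 + 6*4 = 30 + 24 = 54)
P = -24 (P = -6*4 = -24)
V(y, A) = 72 + 3*y (V(y, A) = 3*(y - 1*(-24)) = 3*(y + 24) = 3*(24 + y) = 72 + 3*y)
1145*V(-4*3 - 1, T) = 1145*(72 + 3*(-4*3 - 1)) = 1145*(72 + 3*(-12 - 1)) = 1145*(72 + 3*(-13)) = 1145*(72 - 39) = 1145*33 = 37785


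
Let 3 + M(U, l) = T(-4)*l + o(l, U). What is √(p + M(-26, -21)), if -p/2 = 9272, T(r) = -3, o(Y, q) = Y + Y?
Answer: I*√18526 ≈ 136.11*I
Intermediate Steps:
o(Y, q) = 2*Y
p = -18544 (p = -2*9272 = -18544)
M(U, l) = -3 - l (M(U, l) = -3 + (-3*l + 2*l) = -3 - l)
√(p + M(-26, -21)) = √(-18544 + (-3 - 1*(-21))) = √(-18544 + (-3 + 21)) = √(-18544 + 18) = √(-18526) = I*√18526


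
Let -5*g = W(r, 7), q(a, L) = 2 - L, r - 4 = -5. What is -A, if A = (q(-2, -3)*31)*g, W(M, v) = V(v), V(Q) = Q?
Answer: 217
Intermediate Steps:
r = -1 (r = 4 - 5 = -1)
W(M, v) = v
g = -7/5 (g = -⅕*7 = -7/5 ≈ -1.4000)
A = -217 (A = ((2 - 1*(-3))*31)*(-7/5) = ((2 + 3)*31)*(-7/5) = (5*31)*(-7/5) = 155*(-7/5) = -217)
-A = -1*(-217) = 217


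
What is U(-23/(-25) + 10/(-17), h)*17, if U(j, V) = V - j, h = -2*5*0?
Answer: -141/25 ≈ -5.6400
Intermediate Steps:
h = 0 (h = -10*0 = 0)
U(-23/(-25) + 10/(-17), h)*17 = (0 - (-23/(-25) + 10/(-17)))*17 = (0 - (-23*(-1/25) + 10*(-1/17)))*17 = (0 - (23/25 - 10/17))*17 = (0 - 1*141/425)*17 = (0 - 141/425)*17 = -141/425*17 = -141/25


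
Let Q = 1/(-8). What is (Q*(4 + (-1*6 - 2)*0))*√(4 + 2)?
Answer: -√6/2 ≈ -1.2247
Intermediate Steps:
Q = -⅛ ≈ -0.12500
(Q*(4 + (-1*6 - 2)*0))*√(4 + 2) = (-(4 + (-1*6 - 2)*0)/8)*√(4 + 2) = (-(4 + (-6 - 2)*0)/8)*√6 = (-(4 - 8*0)/8)*√6 = (-(4 + 0)/8)*√6 = (-⅛*4)*√6 = -√6/2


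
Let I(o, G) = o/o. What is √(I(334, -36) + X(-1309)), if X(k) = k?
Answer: 2*I*√327 ≈ 36.166*I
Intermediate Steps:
I(o, G) = 1
√(I(334, -36) + X(-1309)) = √(1 - 1309) = √(-1308) = 2*I*√327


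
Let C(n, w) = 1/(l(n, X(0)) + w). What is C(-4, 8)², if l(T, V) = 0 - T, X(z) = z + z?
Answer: 1/144 ≈ 0.0069444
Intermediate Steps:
X(z) = 2*z
l(T, V) = -T
C(n, w) = 1/(w - n) (C(n, w) = 1/(-n + w) = 1/(w - n))
C(-4, 8)² = (1/(8 - 1*(-4)))² = (1/(8 + 4))² = (1/12)² = 1/144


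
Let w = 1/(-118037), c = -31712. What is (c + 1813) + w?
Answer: -3529188264/118037 ≈ -29899.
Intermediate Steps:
w = -1/118037 ≈ -8.4719e-6
(c + 1813) + w = (-31712 + 1813) - 1/118037 = -29899 - 1/118037 = -3529188264/118037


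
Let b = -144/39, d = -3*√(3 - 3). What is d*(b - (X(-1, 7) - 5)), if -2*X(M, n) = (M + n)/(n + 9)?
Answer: 0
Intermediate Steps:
d = 0 (d = -3*√0 = -3*0 = 0)
b = -48/13 (b = -144*1/39 = -48/13 ≈ -3.6923)
X(M, n) = -(M + n)/(2*(9 + n)) (X(M, n) = -(M + n)/(2*(n + 9)) = -(M + n)/(2*(9 + n)))
d*(b - (X(-1, 7) - 5)) = 0*(-48/13 - ((-1*(-1) - 1*7)/(2*(9 + 7)) - 5)) = 0*(-48/13 - ((½)*(1 - 7)/16 - 5)) = 0*(-48/13 - ((½)*(1/16)*(-6) - 5)) = 0*(-48/13 - (-3/16 - 5)) = 0*(-48/13 - 1*(-83/16)) = 0*(-48/13 + 83/16) = 0*(311/208) = 0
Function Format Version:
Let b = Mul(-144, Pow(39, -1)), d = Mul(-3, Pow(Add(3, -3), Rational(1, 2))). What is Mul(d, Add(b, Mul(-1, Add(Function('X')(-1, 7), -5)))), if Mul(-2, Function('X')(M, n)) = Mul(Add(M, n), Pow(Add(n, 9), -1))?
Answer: 0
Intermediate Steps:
d = 0 (d = Mul(-3, Pow(0, Rational(1, 2))) = Mul(-3, 0) = 0)
b = Rational(-48, 13) (b = Mul(-144, Rational(1, 39)) = Rational(-48, 13) ≈ -3.6923)
Function('X')(M, n) = Mul(Rational(-1, 2), Pow(Add(9, n), -1), Add(M, n)) (Function('X')(M, n) = Mul(Rational(-1, 2), Mul(Add(M, n), Pow(Add(n, 9), -1))) = Mul(Rational(-1, 2), Mul(Add(M, n), Pow(Add(9, n), -1))) = Mul(Rational(-1, 2), Mul(Pow(Add(9, n), -1), Add(M, n))) = Mul(Rational(-1, 2), Pow(Add(9, n), -1), Add(M, n)))
Mul(d, Add(b, Mul(-1, Add(Function('X')(-1, 7), -5)))) = Mul(0, Add(Rational(-48, 13), Mul(-1, Add(Mul(Rational(1, 2), Pow(Add(9, 7), -1), Add(Mul(-1, -1), Mul(-1, 7))), -5)))) = Mul(0, Add(Rational(-48, 13), Mul(-1, Add(Mul(Rational(1, 2), Pow(16, -1), Add(1, -7)), -5)))) = Mul(0, Add(Rational(-48, 13), Mul(-1, Add(Mul(Rational(1, 2), Rational(1, 16), -6), -5)))) = Mul(0, Add(Rational(-48, 13), Mul(-1, Add(Rational(-3, 16), -5)))) = Mul(0, Add(Rational(-48, 13), Mul(-1, Rational(-83, 16)))) = Mul(0, Add(Rational(-48, 13), Rational(83, 16))) = Mul(0, Rational(311, 208)) = 0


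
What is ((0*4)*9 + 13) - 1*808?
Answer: -795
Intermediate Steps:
((0*4)*9 + 13) - 1*808 = (0*9 + 13) - 808 = (0 + 13) - 808 = 13 - 808 = -795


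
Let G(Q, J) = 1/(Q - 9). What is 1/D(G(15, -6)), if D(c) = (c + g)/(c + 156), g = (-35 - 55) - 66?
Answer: -937/935 ≈ -1.0021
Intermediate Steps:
g = -156 (g = -90 - 66 = -156)
G(Q, J) = 1/(-9 + Q)
D(c) = (-156 + c)/(156 + c) (D(c) = (c - 156)/(c + 156) = (-156 + c)/(156 + c))
1/D(G(15, -6)) = 1/((-156 + 1/(-9 + 15))/(156 + 1/(-9 + 15))) = 1/((-156 + 1/6)/(156 + 1/6)) = 1/((-156 + ⅙)/(156 + ⅙)) = 1/(-935/6/(937/6)) = 1/((6/937)*(-935/6)) = 1/(-935/937) = -937/935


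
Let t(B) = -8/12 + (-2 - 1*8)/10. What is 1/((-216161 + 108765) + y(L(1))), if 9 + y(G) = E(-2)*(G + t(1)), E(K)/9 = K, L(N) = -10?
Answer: -1/107195 ≈ -9.3288e-6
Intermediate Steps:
E(K) = 9*K
t(B) = -5/3 (t(B) = -8*1/12 + (-2 - 8)*(⅒) = -⅔ - 10*⅒ = -⅔ - 1 = -5/3)
y(G) = 21 - 18*G (y(G) = -9 + (9*(-2))*(G - 5/3) = -9 - 18*(-5/3 + G) = -9 + (30 - 18*G) = 21 - 18*G)
1/((-216161 + 108765) + y(L(1))) = 1/((-216161 + 108765) + (21 - 18*(-10))) = 1/(-107396 + (21 + 180)) = 1/(-107396 + 201) = 1/(-107195) = -1/107195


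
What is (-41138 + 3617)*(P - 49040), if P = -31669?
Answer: 3028282389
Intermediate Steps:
(-41138 + 3617)*(P - 49040) = (-41138 + 3617)*(-31669 - 49040) = -37521*(-80709) = 3028282389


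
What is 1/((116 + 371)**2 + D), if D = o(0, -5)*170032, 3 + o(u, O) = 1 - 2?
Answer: -1/442959 ≈ -2.2575e-6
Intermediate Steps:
o(u, O) = -4 (o(u, O) = -3 + (1 - 2) = -3 - 1 = -4)
D = -680128 (D = -4*170032 = -680128)
1/((116 + 371)**2 + D) = 1/((116 + 371)**2 - 680128) = 1/(487**2 - 680128) = 1/(237169 - 680128) = 1/(-442959) = -1/442959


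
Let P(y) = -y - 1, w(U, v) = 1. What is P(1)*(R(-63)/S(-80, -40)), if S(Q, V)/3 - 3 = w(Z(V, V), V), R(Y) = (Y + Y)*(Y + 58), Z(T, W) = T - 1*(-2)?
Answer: -105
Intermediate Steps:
Z(T, W) = 2 + T (Z(T, W) = T + 2 = 2 + T)
R(Y) = 2*Y*(58 + Y) (R(Y) = (2*Y)*(58 + Y) = 2*Y*(58 + Y))
S(Q, V) = 12 (S(Q, V) = 9 + 3*1 = 9 + 3 = 12)
P(y) = -1 - y
P(1)*(R(-63)/S(-80, -40)) = (-1 - 1*1)*((2*(-63)*(58 - 63))/12) = (-1 - 1)*((2*(-63)*(-5))*(1/12)) = -1260/12 = -2*105/2 = -105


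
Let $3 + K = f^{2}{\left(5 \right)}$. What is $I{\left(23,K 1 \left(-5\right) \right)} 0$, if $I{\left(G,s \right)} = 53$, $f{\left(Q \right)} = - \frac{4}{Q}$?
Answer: $0$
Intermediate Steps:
$K = - \frac{59}{25}$ ($K = -3 + \left(- \frac{4}{5}\right)^{2} = -3 + \frac{16}{25} = - \frac{59}{25} \approx -2.36$)
$I{\left(23,K 1 \left(-5\right) \right)} 0 = 53 \cdot 0 = 0$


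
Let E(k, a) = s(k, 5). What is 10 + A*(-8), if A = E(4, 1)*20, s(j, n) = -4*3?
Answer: 1930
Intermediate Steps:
s(j, n) = -12
E(k, a) = -12
A = -240 (A = -12*20 = -240)
10 + A*(-8) = 10 - 240*(-8) = 10 + 1920 = 1930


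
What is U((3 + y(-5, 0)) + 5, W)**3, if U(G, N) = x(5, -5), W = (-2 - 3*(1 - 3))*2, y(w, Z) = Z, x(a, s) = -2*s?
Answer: 1000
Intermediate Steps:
W = 8 (W = (-2 - 3*(-2))*2 = (-2 + 6)*2 = 4*2 = 8)
U(G, N) = 10 (U(G, N) = -2*(-5) = 10)
U((3 + y(-5, 0)) + 5, W)**3 = 10**3 = 1000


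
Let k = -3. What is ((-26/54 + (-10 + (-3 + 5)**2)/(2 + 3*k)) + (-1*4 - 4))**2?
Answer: 2076481/35721 ≈ 58.131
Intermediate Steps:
((-26/54 + (-10 + (-3 + 5)**2)/(2 + 3*k)) + (-1*4 - 4))**2 = ((-26/54 + (-10 + (-3 + 5)**2)/(2 + 3*(-3))) + (-1*4 - 4))**2 = ((-26*1/54 + (-10 + 2**2)/(2 - 9)) + (-4 - 4))**2 = ((-13/27 + (-10 + 4)/(-7)) - 8)**2 = ((-13/27 - 6*(-1/7)) - 8)**2 = ((-13/27 + 6/7) - 8)**2 = (71/189 - 8)**2 = (-1441/189)**2 = 2076481/35721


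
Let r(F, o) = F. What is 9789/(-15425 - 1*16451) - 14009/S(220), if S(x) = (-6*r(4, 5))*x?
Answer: 7593557/3236640 ≈ 2.3461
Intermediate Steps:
S(x) = -24*x (S(x) = (-6*4)*x = -24*x)
9789/(-15425 - 1*16451) - 14009/S(220) = 9789/(-15425 - 1*16451) - 14009/((-24*220)) = 9789/(-15425 - 16451) - 14009/(-5280) = 9789/(-31876) - 14009*(-1/5280) = 9789*(-1/31876) + 14009/5280 = -753/2452 + 14009/5280 = 7593557/3236640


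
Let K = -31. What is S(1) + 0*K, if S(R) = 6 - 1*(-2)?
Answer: 8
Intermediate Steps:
S(R) = 8 (S(R) = 6 + 2 = 8)
S(1) + 0*K = 8 + 0*(-31) = 8 + 0 = 8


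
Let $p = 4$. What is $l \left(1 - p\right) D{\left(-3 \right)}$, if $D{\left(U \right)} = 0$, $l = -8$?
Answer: $0$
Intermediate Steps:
$l \left(1 - p\right) D{\left(-3 \right)} = - 8 \left(1 - 4\right) 0 = \left(-8\right) \left(-3\right) 0 = 24 \cdot 0 = 0$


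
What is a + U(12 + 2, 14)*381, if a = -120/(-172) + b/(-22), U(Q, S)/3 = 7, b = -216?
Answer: 3789447/473 ≈ 8011.5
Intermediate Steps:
U(Q, S) = 21 (U(Q, S) = 3*7 = 21)
a = 4974/473 (a = -120/(-172) - 216/(-22) = -120*(-1/172) - 216*(-1/22) = 30/43 + 108/11 = 4974/473 ≈ 10.516)
a + U(12 + 2, 14)*381 = 4974/473 + 21*381 = 4974/473 + 8001 = 3789447/473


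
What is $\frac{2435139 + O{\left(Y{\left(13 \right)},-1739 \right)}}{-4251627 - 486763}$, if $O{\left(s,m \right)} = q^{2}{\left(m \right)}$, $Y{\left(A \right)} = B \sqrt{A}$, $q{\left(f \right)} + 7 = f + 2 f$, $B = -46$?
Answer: $- \frac{5945063}{947678} \approx -6.2733$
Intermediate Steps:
$q{\left(f \right)} = -7 + 3 f$ ($q{\left(f \right)} = -7 + \left(f + 2 f\right) = -7 + 3 f$)
$Y{\left(A \right)} = - 46 \sqrt{A}$
$O{\left(s,m \right)} = \left(-7 + 3 m\right)^{2}$
$\frac{2435139 + O{\left(Y{\left(13 \right)},-1739 \right)}}{-4251627 - 486763} = \frac{2435139 + \left(-7 + 3 \left(-1739\right)\right)^{2}}{-4251627 - 486763} = \frac{2435139 + \left(-7 - 5217\right)^{2}}{-4738390} = \left(2435139 + \left(-5224\right)^{2}\right) \left(- \frac{1}{4738390}\right) = \left(2435139 + 27290176\right) \left(- \frac{1}{4738390}\right) = 29725315 \left(- \frac{1}{4738390}\right) = - \frac{5945063}{947678}$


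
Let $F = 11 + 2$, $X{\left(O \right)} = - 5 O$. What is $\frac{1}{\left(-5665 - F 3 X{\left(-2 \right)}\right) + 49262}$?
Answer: $\frac{1}{43207} \approx 2.3144 \cdot 10^{-5}$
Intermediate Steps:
$F = 13$
$\frac{1}{\left(-5665 - F 3 X{\left(-2 \right)}\right) + 49262} = \frac{1}{\left(-5665 - 13 \cdot 3 \left(\left(-5\right) \left(-2\right)\right)\right) + 49262} = \frac{1}{\left(-5665 - 39 \cdot 10\right) + 49262} = \frac{1}{\left(-5665 - 390\right) + 49262} = \frac{1}{-6055 + 49262} = \frac{1}{43207}$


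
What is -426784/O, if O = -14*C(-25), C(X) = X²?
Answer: 213392/4375 ≈ 48.775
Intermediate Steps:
O = -8750 (O = -14*(-25)² = -14*625 = -8750)
-426784/O = -426784/(-8750) = -426784*(-1/8750) = 213392/4375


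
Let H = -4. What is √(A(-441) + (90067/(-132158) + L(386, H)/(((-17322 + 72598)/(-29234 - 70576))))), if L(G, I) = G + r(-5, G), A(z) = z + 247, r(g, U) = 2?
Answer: I*√104550377146758922/10806458 ≈ 29.921*I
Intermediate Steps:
A(z) = 247 + z
L(G, I) = 2 + G (L(G, I) = G + 2 = 2 + G)
√(A(-441) + (90067/(-132158) + L(386, H)/(((-17322 + 72598)/(-29234 - 70576))))) = √((247 - 441) + (90067/(-132158) + (2 + 386)/(((-17322 + 72598)/(-29234 - 70576))))) = √(-194 + (90067*(-1/132158) + 388/((55276/(-99810))))) = √(-194 + (-90067/132158 + 388/((55276*(-1/99810))))) = √(-194 + (-90067/132158 + 388/(-27638/49905))) = √(-194 + (-90067/132158 + 388*(-49905/27638))) = √(-194 + (-90067/132158 - 9681570/13819)) = √(-194 - 98518581841/140483954) = √(-125772468917/140483954) = I*√104550377146758922/10806458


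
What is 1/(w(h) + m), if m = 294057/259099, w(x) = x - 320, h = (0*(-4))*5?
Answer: -259099/82617623 ≈ -0.0031361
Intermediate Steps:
h = 0 (h = 0*5 = 0)
w(x) = -320 + x
m = 294057/259099 (m = 294057*(1/259099) = 294057/259099 ≈ 1.1349)
1/(w(h) + m) = 1/((-320 + 0) + 294057/259099) = 1/(-320 + 294057/259099) = 1/(-82617623/259099) = -259099/82617623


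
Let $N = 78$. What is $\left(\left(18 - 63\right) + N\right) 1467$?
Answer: $48411$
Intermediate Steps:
$\left(\left(18 - 63\right) + N\right) 1467 = \left(\left(18 - 63\right) + 78\right) 1467 = \left(-45 + 78\right) 1467 = 33 \cdot 1467 = 48411$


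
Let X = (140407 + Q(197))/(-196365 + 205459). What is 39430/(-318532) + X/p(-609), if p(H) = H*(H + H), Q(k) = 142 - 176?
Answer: -7387045809989/59685673449836 ≈ -0.12377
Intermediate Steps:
Q(k) = -34
p(H) = 2*H**2 (p(H) = H*(2*H) = 2*H**2)
X = 140373/9094 (X = (140407 - 34)/(-196365 + 205459) = 140373/9094 ≈ 15.436)
39430/(-318532) + X/p(-609) = 39430/(-318532) + 140373/(9094*((2*(-609)**2))) = 39430*(-1/318532) + 140373/(9094*((2*370881))) = -19715/159266 + (140373/9094)/741762 = -19715/159266 + (140373/9094)*(1/741762) = -19715/159266 + 15597/749509292 = -7387045809989/59685673449836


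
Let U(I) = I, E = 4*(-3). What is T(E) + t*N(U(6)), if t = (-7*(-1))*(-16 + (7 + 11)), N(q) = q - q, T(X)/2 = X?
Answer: -24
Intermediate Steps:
E = -12
T(X) = 2*X
N(q) = 0
t = 14 (t = 7*(-16 + 18) = 7*2 = 14)
T(E) + t*N(U(6)) = 2*(-12) + 14*0 = -24 + 0 = -24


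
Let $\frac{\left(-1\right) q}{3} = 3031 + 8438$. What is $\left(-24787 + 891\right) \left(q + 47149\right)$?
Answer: $-304482832$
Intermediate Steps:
$q = -34407$ ($q = - 3 \left(3031 + 8438\right) = \left(-3\right) 11469 = -34407$)
$\left(-24787 + 891\right) \left(q + 47149\right) = \left(-24787 + 891\right) \left(-34407 + 47149\right) = \left(-23896\right) 12742 = -304482832$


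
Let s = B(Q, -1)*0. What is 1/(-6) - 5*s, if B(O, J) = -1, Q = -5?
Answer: -1/6 ≈ -0.16667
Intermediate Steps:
s = 0 (s = -1*0 = 0)
1/(-6) - 5*s = 1/(-6) - 5*0 = -1/6 + 0 = -1/6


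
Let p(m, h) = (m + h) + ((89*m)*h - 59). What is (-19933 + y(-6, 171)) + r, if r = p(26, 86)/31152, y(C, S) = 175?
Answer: -615302159/31152 ≈ -19752.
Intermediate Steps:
p(m, h) = -59 + h + m + 89*h*m (p(m, h) = (h + m) + (89*h*m - 59) = (h + m) + (-59 + 89*h*m) = -59 + h + m + 89*h*m)
r = 199057/31152 (r = (-59 + 86 + 26 + 89*86*26)/31152 = (-59 + 86 + 26 + 199004)*(1/31152) = 199057*(1/31152) = 199057/31152 ≈ 6.3899)
(-19933 + y(-6, 171)) + r = (-19933 + 175) + 199057/31152 = -19758 + 199057/31152 = -615302159/31152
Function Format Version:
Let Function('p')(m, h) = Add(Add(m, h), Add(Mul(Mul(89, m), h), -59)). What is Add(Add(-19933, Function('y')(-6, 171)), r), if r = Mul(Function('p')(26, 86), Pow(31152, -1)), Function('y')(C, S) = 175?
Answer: Rational(-615302159, 31152) ≈ -19752.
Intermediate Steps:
Function('p')(m, h) = Add(-59, h, m, Mul(89, h, m)) (Function('p')(m, h) = Add(Add(h, m), Add(Mul(89, h, m), -59)) = Add(Add(h, m), Add(-59, Mul(89, h, m))) = Add(-59, h, m, Mul(89, h, m)))
r = Rational(199057, 31152) (r = Mul(Add(-59, 86, 26, Mul(89, 86, 26)), Pow(31152, -1)) = Mul(Add(-59, 86, 26, 199004), Rational(1, 31152)) = Mul(199057, Rational(1, 31152)) = Rational(199057, 31152) ≈ 6.3899)
Add(Add(-19933, Function('y')(-6, 171)), r) = Add(Add(-19933, 175), Rational(199057, 31152)) = Add(-19758, Rational(199057, 31152)) = Rational(-615302159, 31152)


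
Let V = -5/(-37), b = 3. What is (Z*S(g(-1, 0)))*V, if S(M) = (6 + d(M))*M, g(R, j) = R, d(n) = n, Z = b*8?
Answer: -600/37 ≈ -16.216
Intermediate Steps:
Z = 24 (Z = 3*8 = 24)
S(M) = M*(6 + M) (S(M) = (6 + M)*M = M*(6 + M))
V = 5/37 (V = -5*(-1/37) = 5/37 ≈ 0.13514)
(Z*S(g(-1, 0)))*V = (24*(-(6 - 1)))*(5/37) = (24*(-1*5))*(5/37) = (24*(-5))*(5/37) = -120*5/37 = -600/37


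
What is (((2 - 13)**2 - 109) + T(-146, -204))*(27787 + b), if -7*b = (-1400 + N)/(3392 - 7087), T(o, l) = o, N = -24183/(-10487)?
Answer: -1009972074029112/271246255 ≈ -3.7235e+6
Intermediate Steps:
N = 24183/10487 (N = -24183*(-1/10487) = 24183/10487 ≈ 2.3060)
b = -14657617/271246255 (b = -(-1400 + 24183/10487)/(7*(3392 - 7087)) = -(-14657617)/(73409*(-3695)) = -(-14657617)*(-1)/(73409*3695) = -1/7*14657617/38749465 = -14657617/271246255 ≈ -0.054038)
(((2 - 13)**2 - 109) + T(-146, -204))*(27787 + b) = (((2 - 13)**2 - 109) - 146)*(27787 - 14657617/271246255) = (((-11)**2 - 109) - 146)*(7537105030068/271246255) = ((121 - 109) - 146)*(7537105030068/271246255) = (12 - 146)*(7537105030068/271246255) = -134*7537105030068/271246255 = -1009972074029112/271246255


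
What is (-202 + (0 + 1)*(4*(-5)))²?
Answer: 49284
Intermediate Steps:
(-202 + (0 + 1)*(4*(-5)))² = (-202 + 1*(-20))² = (-202 - 20)² = (-222)² = 49284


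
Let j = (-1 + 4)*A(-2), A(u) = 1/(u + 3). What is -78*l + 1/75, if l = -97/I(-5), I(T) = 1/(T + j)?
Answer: -1134899/75 ≈ -15132.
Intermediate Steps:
A(u) = 1/(3 + u)
j = 3 (j = (-1 + 4)/(3 - 2) = 3/1 = 3*1 = 3)
I(T) = 1/(3 + T) (I(T) = 1/(T + 3) = 1/(3 + T))
l = 194 (l = -97/(1/(3 - 5)) = -97/(1/(-2)) = -97/(-1/2) = -97*(-2) = 194)
-78*l + 1/75 = -78*194 + 1/75 = -15132 + 1/75 = -1134899/75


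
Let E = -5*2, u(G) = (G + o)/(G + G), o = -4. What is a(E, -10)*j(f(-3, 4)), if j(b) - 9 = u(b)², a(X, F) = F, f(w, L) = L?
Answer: -90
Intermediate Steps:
u(G) = (-4 + G)/(2*G) (u(G) = (G - 4)/(G + G) = (-4 + G)/((2*G)) = (-4 + G)*(1/(2*G)) = (-4 + G)/(2*G))
E = -10
j(b) = 9 + (-4 + b)²/(4*b²) (j(b) = 9 + ((-4 + b)/(2*b))² = 9 + (-4 + b)²/(4*b²))
a(E, -10)*j(f(-3, 4)) = -10*(9 + (¼)*(-4 + 4)²/4²) = -10*(9 + (¼)*(1/16)*0²) = -10*(9 + (¼)*(1/16)*0) = -10*(9 + 0) = -10*9 = -90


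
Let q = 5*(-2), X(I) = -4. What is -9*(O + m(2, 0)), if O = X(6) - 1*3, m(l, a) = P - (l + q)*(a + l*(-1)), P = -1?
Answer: 216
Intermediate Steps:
q = -10
m(l, a) = -1 - (-10 + l)*(a - l) (m(l, a) = -1 - (l - 10)*(a + l*(-1)) = -1 - (-10 + l)*(a - l))
O = -7 (O = -4 - 1*3 = -4 - 3 = -7)
-9*(O + m(2, 0)) = -9*(-7 + (-1 + 2² - 10*2 + 10*0 - 1*0*2)) = -9*(-7 + (-1 + 4 - 20 + 0 + 0)) = -9*(-7 - 17) = -9*(-24) = 216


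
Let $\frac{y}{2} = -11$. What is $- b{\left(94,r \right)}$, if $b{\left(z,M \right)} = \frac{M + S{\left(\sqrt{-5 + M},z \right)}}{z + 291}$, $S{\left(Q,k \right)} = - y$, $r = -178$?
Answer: $\frac{156}{385} \approx 0.40519$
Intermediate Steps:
$y = -22$ ($y = 2 \left(-11\right) = -22$)
$S{\left(Q,k \right)} = 22$ ($S{\left(Q,k \right)} = \left(-1\right) \left(-22\right) = 22$)
$b{\left(z,M \right)} = \frac{22 + M}{291 + z}$ ($b{\left(z,M \right)} = \frac{M + 22}{z + 291} = \frac{22 + M}{291 + z}$)
$- b{\left(94,r \right)} = - \frac{22 - 178}{291 + 94} = - \frac{-156}{385} = \left(-1\right) \left(- \frac{156}{385}\right) = \frac{156}{385}$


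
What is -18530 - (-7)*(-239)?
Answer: -20203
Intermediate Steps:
-18530 - (-7)*(-239) = -18530 - 1*1673 = -18530 - 1673 = -20203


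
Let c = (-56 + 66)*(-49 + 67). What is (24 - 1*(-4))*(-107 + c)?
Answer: 2044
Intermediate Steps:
c = 180 (c = 10*18 = 180)
(24 - 1*(-4))*(-107 + c) = (24 - 1*(-4))*(-107 + 180) = (24 + 4)*73 = 28*73 = 2044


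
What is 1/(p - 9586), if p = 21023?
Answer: 1/11437 ≈ 8.7435e-5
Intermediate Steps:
1/(p - 9586) = 1/(21023 - 9586) = 1/11437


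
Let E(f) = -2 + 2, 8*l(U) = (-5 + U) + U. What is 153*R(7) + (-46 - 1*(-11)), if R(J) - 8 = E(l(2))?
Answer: 1189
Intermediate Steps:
l(U) = -5/8 + U/4 (l(U) = ((-5 + U) + U)/8 = (-5 + 2*U)/8 = -5/8 + U/4)
E(f) = 0
R(J) = 8 (R(J) = 8 + 0 = 8)
153*R(7) + (-46 - 1*(-11)) = 153*8 + (-46 - 1*(-11)) = 1224 + (-46 + 11) = 1224 - 35 = 1189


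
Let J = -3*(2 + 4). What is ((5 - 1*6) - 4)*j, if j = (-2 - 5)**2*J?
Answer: 4410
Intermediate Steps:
J = -18 (J = -3*6 = -18)
j = -882 (j = (-2 - 5)**2*(-18) = (-7)**2*(-18) = 49*(-18) = -882)
((5 - 1*6) - 4)*j = ((5 - 1*6) - 4)*(-882) = ((5 - 6) - 4)*(-882) = (-1 - 4)*(-882) = -5*(-882) = 4410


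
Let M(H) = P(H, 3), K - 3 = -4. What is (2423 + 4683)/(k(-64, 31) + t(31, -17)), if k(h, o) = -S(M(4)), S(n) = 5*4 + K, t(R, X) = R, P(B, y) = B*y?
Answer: 3553/6 ≈ 592.17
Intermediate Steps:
K = -1 (K = 3 - 4 = -1)
M(H) = 3*H (M(H) = H*3 = 3*H)
S(n) = 19 (S(n) = 5*4 - 1 = 20 - 1 = 19)
k(h, o) = -19 (k(h, o) = -1*19 = -19)
(2423 + 4683)/(k(-64, 31) + t(31, -17)) = (2423 + 4683)/(-19 + 31) = 7106/12 = 7106*(1/12) = 3553/6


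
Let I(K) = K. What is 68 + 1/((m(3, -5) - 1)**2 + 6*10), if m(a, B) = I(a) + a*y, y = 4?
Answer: 17409/256 ≈ 68.004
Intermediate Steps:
m(a, B) = 5*a (m(a, B) = a + a*4 = a + 4*a = 5*a)
68 + 1/((m(3, -5) - 1)**2 + 6*10) = 68 + 1/((5*3 - 1)**2 + 6*10) = 68 + 1/((15 - 1)**2 + 60) = 68 + 1/(14**2 + 60) = 68 + 1/(196 + 60) = 68 + 1/256 = 17409/256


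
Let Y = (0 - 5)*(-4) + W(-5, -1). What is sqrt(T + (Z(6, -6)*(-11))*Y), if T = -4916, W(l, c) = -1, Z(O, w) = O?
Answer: I*sqrt(6170) ≈ 78.549*I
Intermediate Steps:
Y = 19 (Y = (0 - 5)*(-4) - 1 = -5*(-4) - 1 = 20 - 1 = 19)
sqrt(T + (Z(6, -6)*(-11))*Y) = sqrt(-4916 + (6*(-11))*19) = sqrt(-4916 - 66*19) = sqrt(-4916 - 1254) = sqrt(-6170) = I*sqrt(6170)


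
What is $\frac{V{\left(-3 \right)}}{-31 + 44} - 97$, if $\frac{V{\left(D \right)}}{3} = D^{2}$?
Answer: $- \frac{1234}{13} \approx -94.923$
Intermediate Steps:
$V{\left(D \right)} = 3 D^{2}$
$\frac{V{\left(-3 \right)}}{-31 + 44} - 97 = \frac{3 \left(-3\right)^{2}}{-31 + 44} - 97 = \frac{3 \cdot 9}{13} - 97 = 27 \cdot \frac{1}{13} - 97 = \frac{27}{13} - 97 = - \frac{1234}{13}$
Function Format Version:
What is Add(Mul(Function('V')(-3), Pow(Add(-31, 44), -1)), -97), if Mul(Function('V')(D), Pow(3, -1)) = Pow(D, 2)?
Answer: Rational(-1234, 13) ≈ -94.923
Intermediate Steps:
Function('V')(D) = Mul(3, Pow(D, 2))
Add(Mul(Function('V')(-3), Pow(Add(-31, 44), -1)), -97) = Add(Mul(Mul(3, Pow(-3, 2)), Pow(Add(-31, 44), -1)), -97) = Add(Mul(Mul(3, 9), Pow(13, -1)), -97) = Add(Mul(27, Rational(1, 13)), -97) = Add(Rational(27, 13), -97) = Rational(-1234, 13)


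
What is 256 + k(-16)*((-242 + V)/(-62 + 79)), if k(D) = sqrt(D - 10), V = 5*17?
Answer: 256 - 157*I*sqrt(26)/17 ≈ 256.0 - 47.091*I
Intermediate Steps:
V = 85
k(D) = sqrt(-10 + D)
256 + k(-16)*((-242 + V)/(-62 + 79)) = 256 + sqrt(-10 - 16)*((-242 + 85)/(-62 + 79)) = 256 + sqrt(-26)*(-157/17) = 256 + (I*sqrt(26))*(-157*1/17) = 256 + (I*sqrt(26))*(-157/17) = 256 - 157*I*sqrt(26)/17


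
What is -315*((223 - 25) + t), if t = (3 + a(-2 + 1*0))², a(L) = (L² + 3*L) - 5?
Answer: -67410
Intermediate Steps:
a(L) = -5 + L² + 3*L
t = 16 (t = (3 + (-5 + (-2 + 1*0)² + 3*(-2 + 1*0)))² = (3 + (-5 + (-2 + 0)² + 3*(-2 + 0)))² = (3 + (-5 + (-2)² + 3*(-2)))² = (3 + (-5 + 4 - 6))² = (3 - 7)² = (-4)² = 16)
-315*((223 - 25) + t) = -315*((223 - 25) + 16) = -315*(198 + 16) = -315*214 = -67410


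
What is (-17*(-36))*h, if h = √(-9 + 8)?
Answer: 612*I ≈ 612.0*I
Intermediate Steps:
h = I (h = √(-1) = I ≈ 1.0*I)
(-17*(-36))*h = (-17*(-36))*I = 612*I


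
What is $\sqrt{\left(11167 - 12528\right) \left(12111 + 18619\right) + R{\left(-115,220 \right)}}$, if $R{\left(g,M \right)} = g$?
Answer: $i \sqrt{41823645} \approx 6467.1 i$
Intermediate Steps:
$\sqrt{\left(11167 - 12528\right) \left(12111 + 18619\right) + R{\left(-115,220 \right)}} = \sqrt{\left(11167 - 12528\right) \left(12111 + 18619\right) - 115} = \sqrt{\left(-1361\right) 30730 - 115} = \sqrt{-41823530 - 115} = \sqrt{-41823645} = i \sqrt{41823645}$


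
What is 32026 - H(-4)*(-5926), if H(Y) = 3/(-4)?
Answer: 55163/2 ≈ 27582.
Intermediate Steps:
H(Y) = -¾ (H(Y) = 3*(-¼) = -¾)
32026 - H(-4)*(-5926) = 32026 - (-3)*(-5926)/4 = 32026 - 1*8889/2 = 32026 - 8889/2 = 55163/2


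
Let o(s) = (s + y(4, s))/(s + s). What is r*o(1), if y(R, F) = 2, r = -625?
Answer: -1875/2 ≈ -937.50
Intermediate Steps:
o(s) = (2 + s)/(2*s) (o(s) = (s + 2)/(s + s) = (2 + s)/((2*s)) = (2 + s)*(1/(2*s)) = (2 + s)/(2*s))
r*o(1) = -625*(2 + 1)/(2*1) = -625*3/2 = -1875/2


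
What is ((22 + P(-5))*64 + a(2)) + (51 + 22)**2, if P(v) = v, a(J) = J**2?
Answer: 6421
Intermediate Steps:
((22 + P(-5))*64 + a(2)) + (51 + 22)**2 = ((22 - 5)*64 + 2**2) + (51 + 22)**2 = (17*64 + 4) + 73**2 = (1088 + 4) + 5329 = 1092 + 5329 = 6421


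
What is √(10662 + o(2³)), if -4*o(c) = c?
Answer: 2*√2665 ≈ 103.25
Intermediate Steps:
o(c) = -c/4
√(10662 + o(2³)) = √(10662 - ¼*2³) = √(10662 - ¼*8) = √(10662 - 2) = √10660 = 2*√2665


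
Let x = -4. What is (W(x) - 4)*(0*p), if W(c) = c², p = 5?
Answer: 0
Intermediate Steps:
(W(x) - 4)*(0*p) = ((-4)² - 4)*(0*5) = (16 - 4)*0 = 12*0 = 0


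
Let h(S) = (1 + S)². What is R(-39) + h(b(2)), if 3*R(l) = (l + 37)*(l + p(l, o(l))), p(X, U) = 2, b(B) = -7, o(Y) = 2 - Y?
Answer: 182/3 ≈ 60.667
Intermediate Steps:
R(l) = (2 + l)*(37 + l)/3 (R(l) = ((l + 37)*(l + 2))/3 = ((37 + l)*(2 + l))/3 = ((2 + l)*(37 + l))/3 = (2 + l)*(37 + l)/3)
R(-39) + h(b(2)) = (74/3 + 13*(-39) + (⅓)*(-39)²) + (1 - 7)² = (74/3 - 507 + (⅓)*1521) + (-6)² = (74/3 - 507 + 507) + 36 = 74/3 + 36 = 182/3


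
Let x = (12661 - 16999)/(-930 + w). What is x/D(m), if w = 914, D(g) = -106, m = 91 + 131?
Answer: -2169/848 ≈ -2.5578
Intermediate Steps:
m = 222
x = 2169/8 (x = (12661 - 16999)/(-930 + 914) = -4338/(-16) = -4338*(-1/16) = 2169/8 ≈ 271.13)
x/D(m) = (2169/8)/(-106) = (2169/8)*(-1/106) = -2169/848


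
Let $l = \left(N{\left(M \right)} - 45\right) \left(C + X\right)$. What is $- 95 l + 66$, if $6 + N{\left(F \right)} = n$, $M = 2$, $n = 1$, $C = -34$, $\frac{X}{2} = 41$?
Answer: $228066$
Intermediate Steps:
$X = 82$ ($X = 2 \cdot 41 = 82$)
$N{\left(F \right)} = -5$ ($N{\left(F \right)} = -6 + 1 = -5$)
$l = -2400$ ($l = \left(-5 - 45\right) \left(-34 + 82\right) = \left(-50\right) 48 = -2400$)
$- 95 l + 66 = \left(-95\right) \left(-2400\right) + 66 = 228000 + 66 = 228066$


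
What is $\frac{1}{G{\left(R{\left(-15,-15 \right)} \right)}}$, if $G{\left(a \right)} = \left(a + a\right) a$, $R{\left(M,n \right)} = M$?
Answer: $\frac{1}{450} \approx 0.0022222$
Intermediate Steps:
$G{\left(a \right)} = 2 a^{2}$ ($G{\left(a \right)} = 2 a a = 2 a^{2}$)
$\frac{1}{G{\left(R{\left(-15,-15 \right)} \right)}} = \frac{1}{2 \left(-15\right)^{2}} = \frac{1}{2 \cdot 225} = \frac{1}{450}$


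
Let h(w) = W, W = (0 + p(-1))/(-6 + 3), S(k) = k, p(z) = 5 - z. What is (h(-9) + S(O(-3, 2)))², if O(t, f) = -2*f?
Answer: 36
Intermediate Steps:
W = -2 (W = (0 + (5 - 1*(-1)))/(-6 + 3) = (0 + (5 + 1))/(-3) = (0 + 6)*(-⅓) = 6*(-⅓) = -2)
h(w) = -2
(h(-9) + S(O(-3, 2)))² = (-2 - 2*2)² = (-2 - 4)² = (-6)² = 36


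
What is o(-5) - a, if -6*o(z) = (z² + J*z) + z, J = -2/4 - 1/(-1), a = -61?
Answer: 697/12 ≈ 58.083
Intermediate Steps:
J = ½ (J = -2*¼ - 1*(-1) = -½ + 1 = ½ ≈ 0.50000)
o(z) = -z/4 - z²/6 (o(z) = -((z² + z/2) + z)/6 = -(z² + 3*z/2)/6 = -z/4 - z²/6)
o(-5) - a = -1/12*(-5)*(3 + 2*(-5)) - 1*(-61) = -1/12*(-5)*(3 - 10) + 61 = -1/12*(-5)*(-7) + 61 = -35/12 + 61 = 697/12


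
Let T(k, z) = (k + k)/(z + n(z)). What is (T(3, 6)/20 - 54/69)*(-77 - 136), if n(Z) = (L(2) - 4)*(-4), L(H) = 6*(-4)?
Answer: 4509423/27140 ≈ 166.15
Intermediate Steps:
L(H) = -24
n(Z) = 112 (n(Z) = (-24 - 4)*(-4) = -28*(-4) = 112)
T(k, z) = 2*k/(112 + z) (T(k, z) = (k + k)/(z + 112) = (2*k)/(112 + z) = 2*k/(112 + z))
(T(3, 6)/20 - 54/69)*(-77 - 136) = ((2*3/(112 + 6))/20 - 54/69)*(-77 - 136) = ((2*3/118)*(1/20) - 54*1/69)*(-213) = ((2*3*(1/118))*(1/20) - 18/23)*(-213) = ((3/59)*(1/20) - 18/23)*(-213) = (3/1180 - 18/23)*(-213) = -21171/27140*(-213) = 4509423/27140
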